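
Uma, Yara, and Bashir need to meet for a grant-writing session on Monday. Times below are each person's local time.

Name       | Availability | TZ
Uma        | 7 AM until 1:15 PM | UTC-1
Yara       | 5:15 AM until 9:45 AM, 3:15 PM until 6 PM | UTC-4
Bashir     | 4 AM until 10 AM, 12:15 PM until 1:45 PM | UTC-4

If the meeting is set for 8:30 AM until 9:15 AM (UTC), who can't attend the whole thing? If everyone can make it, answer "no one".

Yara

Uma in UTC: 08:00-14:15 (add 1h to convert from UTC-1).
Yara in UTC: 09:15-13:45, 19:15-22:00 (add 4h to convert from UTC-4).
Bashir in UTC: 08:00-14:00, 16:15-17:45 (add 4h to convert from UTC-4).
Uma: free for 08:30-09:15. Yara: not fully free for 08:30-09:15. Bashir: free for 08:30-09:15.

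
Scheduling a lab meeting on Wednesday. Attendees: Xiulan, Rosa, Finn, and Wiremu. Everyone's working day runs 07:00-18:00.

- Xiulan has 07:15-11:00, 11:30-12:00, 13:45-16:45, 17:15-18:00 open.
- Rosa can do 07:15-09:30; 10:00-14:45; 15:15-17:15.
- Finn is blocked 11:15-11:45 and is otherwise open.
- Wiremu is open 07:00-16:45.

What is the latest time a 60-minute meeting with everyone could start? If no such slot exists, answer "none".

15:45

Xiulan free: 07:15-11:00, 11:30-12:00, 13:45-16:45, 17:15-18:00.
Rosa free: 07:15-09:30, 10:00-14:45, 15:15-17:15.
Finn free: 07:00-11:15, 11:45-18:00 (invert busy blocks within the working day).
Wiremu free: 07:00-16:45.
Xiulan ∩ Rosa: 07:15-09:30, 10:00-11:00, 11:30-12:00, 13:45-14:45, 15:15-16:45.
Xiulan ∩ Rosa ∩ Finn: 07:15-09:30, 10:00-11:00, 11:45-12:00, 13:45-14:45, 15:15-16:45.
Xiulan ∩ Rosa ∩ Finn ∩ Wiremu: 07:15-09:30, 10:00-11:00, 11:45-12:00, 13:45-14:45, 15:15-16:45.
So the common availability across everyone is 07:15-09:30, 10:00-11:00, 11:45-12:00, 13:45-14:45, 15:15-16:45.
The last common window of at least 60 minutes is 15:15-16:45; a 60-minute meeting can start as late as 15:45 and still end by 16:45.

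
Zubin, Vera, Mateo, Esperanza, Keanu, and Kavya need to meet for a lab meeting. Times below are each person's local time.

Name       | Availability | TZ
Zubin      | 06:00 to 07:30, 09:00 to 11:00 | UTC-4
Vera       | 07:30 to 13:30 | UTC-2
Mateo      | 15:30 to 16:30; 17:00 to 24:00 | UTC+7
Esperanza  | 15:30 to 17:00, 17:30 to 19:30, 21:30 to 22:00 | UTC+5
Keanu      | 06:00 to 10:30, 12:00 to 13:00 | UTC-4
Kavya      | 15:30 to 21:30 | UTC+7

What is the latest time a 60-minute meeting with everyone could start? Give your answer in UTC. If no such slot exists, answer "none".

13:30

Zubin in UTC: 10:00-11:30, 13:00-15:00 (add 4h to convert from UTC-4).
Vera in UTC: 09:30-15:30 (add 2h to convert from UTC-2).
Mateo in UTC: 08:30-09:30, 10:00-17:00 (subtract 7h to convert from UTC+7).
Esperanza in UTC: 10:30-12:00, 12:30-14:30, 16:30-17:00 (subtract 5h to convert from UTC+5).
Keanu in UTC: 10:00-14:30, 16:00-17:00 (add 4h to convert from UTC-4).
Kavya in UTC: 08:30-14:30 (subtract 7h to convert from UTC+7).
Zubin ∩ Vera: 10:00-11:30, 13:00-15:00.
Zubin ∩ Vera ∩ Mateo: 10:00-11:30, 13:00-15:00.
Zubin ∩ Vera ∩ Mateo ∩ Esperanza: 10:30-11:30, 13:00-14:30.
Zubin ∩ Vera ∩ Mateo ∩ Esperanza ∩ Keanu: 10:30-11:30, 13:00-14:30.
Zubin ∩ Vera ∩ Mateo ∩ Esperanza ∩ Keanu ∩ Kavya: 10:30-11:30, 13:00-14:30.
The last common window of at least 60 minutes is 13:00-14:30; a 60-minute meeting can start as late as 13:30 and still end by 14:30.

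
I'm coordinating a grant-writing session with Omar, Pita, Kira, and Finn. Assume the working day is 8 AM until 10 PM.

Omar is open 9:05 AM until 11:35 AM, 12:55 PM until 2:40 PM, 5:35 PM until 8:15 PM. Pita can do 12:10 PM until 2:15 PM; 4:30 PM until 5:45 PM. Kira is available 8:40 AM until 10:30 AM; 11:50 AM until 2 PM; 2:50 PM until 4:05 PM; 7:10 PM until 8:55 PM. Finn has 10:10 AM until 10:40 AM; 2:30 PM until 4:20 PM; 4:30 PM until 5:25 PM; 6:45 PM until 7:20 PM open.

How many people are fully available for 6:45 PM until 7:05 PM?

Omar and Finn can make the full 18:45-19:05 slot — that's 2.

2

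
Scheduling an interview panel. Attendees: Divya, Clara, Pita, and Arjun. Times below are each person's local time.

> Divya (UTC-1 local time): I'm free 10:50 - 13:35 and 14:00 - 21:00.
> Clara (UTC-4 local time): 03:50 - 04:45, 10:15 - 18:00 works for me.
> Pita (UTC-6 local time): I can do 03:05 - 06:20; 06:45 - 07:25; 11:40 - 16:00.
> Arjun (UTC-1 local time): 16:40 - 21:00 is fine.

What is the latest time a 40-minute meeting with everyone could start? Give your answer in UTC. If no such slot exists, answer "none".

21:20

Divya in UTC: 11:50-14:35, 15:00-22:00 (add 1h to convert from UTC-1).
Clara in UTC: 07:50-08:45, 14:15-22:00 (add 4h to convert from UTC-4).
Pita in UTC: 09:05-12:20, 12:45-13:25, 17:40-22:00 (add 6h to convert from UTC-6).
Arjun in UTC: 17:40-22:00 (add 1h to convert from UTC-1).
Divya ∩ Clara: 14:15-14:35, 15:00-22:00.
Divya ∩ Clara ∩ Pita: 17:40-22:00.
Divya ∩ Clara ∩ Pita ∩ Arjun: 17:40-22:00.
So the common availability across everyone is 17:40-22:00.
The last common window of at least 40 minutes is 17:40-22:00; a 40-minute meeting can start as late as 21:20 and still end by 22:00.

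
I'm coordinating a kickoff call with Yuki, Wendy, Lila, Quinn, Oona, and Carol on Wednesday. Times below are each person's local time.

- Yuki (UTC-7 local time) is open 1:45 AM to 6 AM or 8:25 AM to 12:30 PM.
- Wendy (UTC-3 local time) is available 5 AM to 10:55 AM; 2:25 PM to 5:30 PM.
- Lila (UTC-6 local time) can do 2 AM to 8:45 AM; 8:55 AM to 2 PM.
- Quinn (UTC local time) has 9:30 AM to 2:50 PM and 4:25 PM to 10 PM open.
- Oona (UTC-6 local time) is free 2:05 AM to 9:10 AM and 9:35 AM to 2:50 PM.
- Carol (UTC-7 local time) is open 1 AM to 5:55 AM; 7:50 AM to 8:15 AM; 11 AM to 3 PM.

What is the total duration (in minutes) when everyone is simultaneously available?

295

Yuki in UTC: 08:45-13:00, 15:25-19:30 (add 7h to convert from UTC-7).
Wendy in UTC: 08:00-13:55, 17:25-20:30 (add 3h to convert from UTC-3).
Lila in UTC: 08:00-14:45, 14:55-20:00 (add 6h to convert from UTC-6).
Quinn in UTC: 09:30-14:50, 16:25-22:00.
Oona in UTC: 08:05-15:10, 15:35-20:50 (add 6h to convert from UTC-6).
Carol in UTC: 08:00-12:55, 14:50-15:15, 18:00-22:00 (add 7h to convert from UTC-7).
Yuki ∩ Wendy: 08:45-13:00, 17:25-19:30.
Yuki ∩ Wendy ∩ Lila: 08:45-13:00, 17:25-19:30.
Yuki ∩ Wendy ∩ Lila ∩ Quinn: 09:30-13:00, 17:25-19:30.
Yuki ∩ Wendy ∩ Lila ∩ Quinn ∩ Oona: 09:30-13:00, 17:25-19:30.
Yuki ∩ Wendy ∩ Lila ∩ Quinn ∩ Oona ∩ Carol: 09:30-12:55, 18:00-19:30.
Summing the common windows: 205 + 90 = 295 minutes.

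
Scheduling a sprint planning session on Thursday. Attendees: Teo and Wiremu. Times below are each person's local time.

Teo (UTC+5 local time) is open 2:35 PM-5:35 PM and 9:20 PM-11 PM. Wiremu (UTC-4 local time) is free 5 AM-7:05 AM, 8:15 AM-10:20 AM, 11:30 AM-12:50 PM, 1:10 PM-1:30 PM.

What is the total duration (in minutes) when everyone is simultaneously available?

160

Teo in UTC: 09:35-12:35, 16:20-18:00 (subtract 5h to convert from UTC+5).
Wiremu in UTC: 09:00-11:05, 12:15-14:20, 15:30-16:50, 17:10-17:30 (add 4h to convert from UTC-4).
Teo ∩ Wiremu: 09:35-11:05, 12:15-12:35, 16:20-16:50, 17:10-17:30.
Summing the common windows: 90 + 20 + 30 + 20 = 160 minutes.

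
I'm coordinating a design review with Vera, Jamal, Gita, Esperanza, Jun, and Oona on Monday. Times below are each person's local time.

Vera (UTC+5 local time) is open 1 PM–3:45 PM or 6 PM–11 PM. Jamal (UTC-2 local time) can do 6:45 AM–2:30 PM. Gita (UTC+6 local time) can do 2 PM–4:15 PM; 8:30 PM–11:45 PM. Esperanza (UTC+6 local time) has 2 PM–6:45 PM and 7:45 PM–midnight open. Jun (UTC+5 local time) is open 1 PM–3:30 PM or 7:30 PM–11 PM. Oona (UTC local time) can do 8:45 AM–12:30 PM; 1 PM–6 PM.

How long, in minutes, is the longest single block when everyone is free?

Vera in UTC: 08:00-10:45, 13:00-18:00 (subtract 5h to convert from UTC+5).
Jamal in UTC: 08:45-16:30 (add 2h to convert from UTC-2).
Gita in UTC: 08:00-10:15, 14:30-17:45 (subtract 6h to convert from UTC+6).
Esperanza in UTC: 08:00-12:45, 13:45-18:00 (subtract 6h to convert from UTC+6).
Jun in UTC: 08:00-10:30, 14:30-18:00 (subtract 5h to convert from UTC+5).
Oona in UTC: 08:45-12:30, 13:00-18:00.
Vera ∩ Jamal: 08:45-10:45, 13:00-16:30.
Vera ∩ Jamal ∩ Gita: 08:45-10:15, 14:30-16:30.
Vera ∩ Jamal ∩ Gita ∩ Esperanza: 08:45-10:15, 14:30-16:30.
Vera ∩ Jamal ∩ Gita ∩ Esperanza ∩ Jun: 08:45-10:15, 14:30-16:30.
Vera ∩ Jamal ∩ Gita ∩ Esperanza ∩ Jun ∩ Oona: 08:45-10:15, 14:30-16:30.
The longest is 14:30-16:30 at 120 minutes.

120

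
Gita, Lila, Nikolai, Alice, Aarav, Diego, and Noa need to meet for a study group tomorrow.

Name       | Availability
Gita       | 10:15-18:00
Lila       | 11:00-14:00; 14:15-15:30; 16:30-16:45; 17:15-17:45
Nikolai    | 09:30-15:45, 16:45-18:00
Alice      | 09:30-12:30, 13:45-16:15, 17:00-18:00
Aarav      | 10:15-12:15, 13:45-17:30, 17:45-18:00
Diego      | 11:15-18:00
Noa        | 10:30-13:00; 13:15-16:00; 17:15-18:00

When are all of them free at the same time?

11:15-12:15, 13:45-14:00, 14:15-15:30, 17:15-17:30

Gita ∩ Lila: 11:00-14:00, 14:15-15:30, 16:30-16:45, 17:15-17:45.
Gita ∩ Lila ∩ Nikolai: 11:00-14:00, 14:15-15:30, 17:15-17:45.
Gita ∩ Lila ∩ Nikolai ∩ Alice: 11:00-12:30, 13:45-14:00, 14:15-15:30, 17:15-17:45.
Gita ∩ Lila ∩ Nikolai ∩ Alice ∩ Aarav: 11:00-12:15, 13:45-14:00, 14:15-15:30, 17:15-17:30.
Gita ∩ Lila ∩ Nikolai ∩ Alice ∩ Aarav ∩ Diego: 11:15-12:15, 13:45-14:00, 14:15-15:30, 17:15-17:30.
Gita ∩ Lila ∩ Nikolai ∩ Alice ∩ Aarav ∩ Diego ∩ Noa: 11:15-12:15, 13:45-14:00, 14:15-15:30, 17:15-17:30.
So the common availability across everyone is 11:15-12:15, 13:45-14:00, 14:15-15:30, 17:15-17:30.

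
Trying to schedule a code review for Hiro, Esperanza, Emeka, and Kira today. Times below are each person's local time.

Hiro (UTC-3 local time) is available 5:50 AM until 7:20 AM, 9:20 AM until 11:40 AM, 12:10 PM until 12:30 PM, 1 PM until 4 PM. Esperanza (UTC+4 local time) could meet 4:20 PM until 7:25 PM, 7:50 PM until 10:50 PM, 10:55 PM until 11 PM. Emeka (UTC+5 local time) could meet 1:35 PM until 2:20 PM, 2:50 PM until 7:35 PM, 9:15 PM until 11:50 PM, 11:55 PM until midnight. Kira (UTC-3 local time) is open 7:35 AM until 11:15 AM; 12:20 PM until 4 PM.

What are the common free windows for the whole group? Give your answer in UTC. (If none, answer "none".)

Hiro in UTC: 08:50-10:20, 12:20-14:40, 15:10-15:30, 16:00-19:00 (add 3h to convert from UTC-3).
Esperanza in UTC: 12:20-15:25, 15:50-18:50, 18:55-19:00 (subtract 4h to convert from UTC+4).
Emeka in UTC: 08:35-09:20, 09:50-14:35, 16:15-18:50, 18:55-19:00 (subtract 5h to convert from UTC+5).
Kira in UTC: 10:35-14:15, 15:20-19:00 (add 3h to convert from UTC-3).
Hiro ∩ Esperanza: 12:20-14:40, 15:10-15:25, 16:00-18:50, 18:55-19:00.
Hiro ∩ Esperanza ∩ Emeka: 12:20-14:35, 16:15-18:50, 18:55-19:00.
Hiro ∩ Esperanza ∩ Emeka ∩ Kira: 12:20-14:15, 16:15-18:50, 18:55-19:00.

12:20-14:15, 16:15-18:50, 18:55-19:00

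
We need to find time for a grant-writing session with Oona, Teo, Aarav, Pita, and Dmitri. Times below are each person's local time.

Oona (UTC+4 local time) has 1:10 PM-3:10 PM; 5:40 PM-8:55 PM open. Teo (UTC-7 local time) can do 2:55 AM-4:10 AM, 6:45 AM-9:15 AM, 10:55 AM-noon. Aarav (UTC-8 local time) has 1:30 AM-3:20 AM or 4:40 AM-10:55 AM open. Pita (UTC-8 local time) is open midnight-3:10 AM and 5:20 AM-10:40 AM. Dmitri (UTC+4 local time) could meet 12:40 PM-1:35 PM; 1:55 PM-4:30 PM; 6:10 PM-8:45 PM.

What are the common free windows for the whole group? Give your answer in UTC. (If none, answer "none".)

09:55-11:10, 14:10-16:15

Oona in UTC: 09:10-11:10, 13:40-16:55 (subtract 4h to convert from UTC+4).
Teo in UTC: 09:55-11:10, 13:45-16:15, 17:55-19:00 (add 7h to convert from UTC-7).
Aarav in UTC: 09:30-11:20, 12:40-18:55 (add 8h to convert from UTC-8).
Pita in UTC: 08:00-11:10, 13:20-18:40 (add 8h to convert from UTC-8).
Dmitri in UTC: 08:40-09:35, 09:55-12:30, 14:10-16:45 (subtract 4h to convert from UTC+4).
Oona ∩ Teo: 09:55-11:10, 13:45-16:15.
Oona ∩ Teo ∩ Aarav: 09:55-11:10, 13:45-16:15.
Oona ∩ Teo ∩ Aarav ∩ Pita: 09:55-11:10, 13:45-16:15.
Oona ∩ Teo ∩ Aarav ∩ Pita ∩ Dmitri: 09:55-11:10, 14:10-16:15.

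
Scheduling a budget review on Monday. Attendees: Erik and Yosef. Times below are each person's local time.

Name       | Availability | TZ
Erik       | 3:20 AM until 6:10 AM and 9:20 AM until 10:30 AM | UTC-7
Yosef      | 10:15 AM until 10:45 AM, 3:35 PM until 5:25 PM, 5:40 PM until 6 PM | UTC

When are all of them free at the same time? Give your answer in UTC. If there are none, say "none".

10:20-10:45, 16:20-17:25

Erik in UTC: 10:20-13:10, 16:20-17:30 (add 7h to convert from UTC-7).
Yosef in UTC: 10:15-10:45, 15:35-17:25, 17:40-18:00.
Erik ∩ Yosef: 10:20-10:45, 16:20-17:25.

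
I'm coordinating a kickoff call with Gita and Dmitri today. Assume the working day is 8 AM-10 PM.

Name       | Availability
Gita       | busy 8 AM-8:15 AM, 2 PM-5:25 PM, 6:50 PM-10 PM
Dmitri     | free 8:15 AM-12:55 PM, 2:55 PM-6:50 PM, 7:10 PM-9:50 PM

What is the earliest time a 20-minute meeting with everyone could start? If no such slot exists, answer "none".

Gita free: 08:15-14:00, 17:25-18:50 (invert busy blocks within the working day).
Dmitri free: 08:15-12:55, 14:55-18:50, 19:10-21:50.
Gita ∩ Dmitri: 08:15-12:55, 17:25-18:50.
So the common availability across everyone is 08:15-12:55, 17:25-18:50.
The first common window of at least 20 minutes is 08:15-12:55, so the earliest start is 08:15.

08:15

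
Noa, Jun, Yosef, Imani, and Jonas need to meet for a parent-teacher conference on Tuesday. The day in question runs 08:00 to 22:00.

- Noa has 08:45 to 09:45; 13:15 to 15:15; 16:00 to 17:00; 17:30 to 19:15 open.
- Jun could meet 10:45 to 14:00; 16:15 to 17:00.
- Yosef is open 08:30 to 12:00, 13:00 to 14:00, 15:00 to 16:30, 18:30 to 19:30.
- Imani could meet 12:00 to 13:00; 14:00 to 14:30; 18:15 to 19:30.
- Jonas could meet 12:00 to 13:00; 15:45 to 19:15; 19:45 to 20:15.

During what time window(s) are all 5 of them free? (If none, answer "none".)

Noa ∩ Jun: 13:15-14:00, 16:15-17:00.
Noa ∩ Jun ∩ Yosef: 13:15-14:00, 16:15-16:30.
Noa ∩ Jun ∩ Yosef ∩ Imani: ∅.
Noa ∩ Jun ∩ Yosef ∩ Imani ∩ Jonas: ∅.
There is no time when everyone is free.

none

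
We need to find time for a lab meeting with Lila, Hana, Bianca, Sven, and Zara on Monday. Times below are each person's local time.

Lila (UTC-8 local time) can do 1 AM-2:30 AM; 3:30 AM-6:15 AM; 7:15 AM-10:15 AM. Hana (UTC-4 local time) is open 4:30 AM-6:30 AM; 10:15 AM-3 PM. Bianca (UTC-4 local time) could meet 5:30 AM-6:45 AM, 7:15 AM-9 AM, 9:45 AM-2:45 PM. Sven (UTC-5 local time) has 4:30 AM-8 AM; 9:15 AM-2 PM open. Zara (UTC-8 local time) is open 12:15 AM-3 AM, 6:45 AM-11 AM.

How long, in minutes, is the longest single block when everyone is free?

Lila in UTC: 09:00-10:30, 11:30-14:15, 15:15-18:15 (add 8h to convert from UTC-8).
Hana in UTC: 08:30-10:30, 14:15-19:00 (add 4h to convert from UTC-4).
Bianca in UTC: 09:30-10:45, 11:15-13:00, 13:45-18:45 (add 4h to convert from UTC-4).
Sven in UTC: 09:30-13:00, 14:15-19:00 (add 5h to convert from UTC-5).
Zara in UTC: 08:15-11:00, 14:45-19:00 (add 8h to convert from UTC-8).
Lila ∩ Hana: 09:00-10:30, 15:15-18:15.
Lila ∩ Hana ∩ Bianca: 09:30-10:30, 15:15-18:15.
Lila ∩ Hana ∩ Bianca ∩ Sven: 09:30-10:30, 15:15-18:15.
Lila ∩ Hana ∩ Bianca ∩ Sven ∩ Zara: 09:30-10:30, 15:15-18:15.
The longest is 15:15-18:15 at 180 minutes.

180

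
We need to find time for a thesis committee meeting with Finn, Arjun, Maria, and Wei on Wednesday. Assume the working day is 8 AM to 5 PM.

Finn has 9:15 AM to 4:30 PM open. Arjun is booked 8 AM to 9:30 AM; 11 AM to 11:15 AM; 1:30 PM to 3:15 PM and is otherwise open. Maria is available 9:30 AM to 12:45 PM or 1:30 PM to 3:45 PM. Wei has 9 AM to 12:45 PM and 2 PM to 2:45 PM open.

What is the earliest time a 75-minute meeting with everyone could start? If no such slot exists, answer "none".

Finn free: 09:15-16:30.
Arjun free: 09:30-11:00, 11:15-13:30, 15:15-17:00 (invert busy blocks within the working day).
Maria free: 09:30-12:45, 13:30-15:45.
Wei free: 09:00-12:45, 14:00-14:45.
Finn ∩ Arjun: 09:30-11:00, 11:15-13:30, 15:15-16:30.
Finn ∩ Arjun ∩ Maria: 09:30-11:00, 11:15-12:45, 15:15-15:45.
Finn ∩ Arjun ∩ Maria ∩ Wei: 09:30-11:00, 11:15-12:45.
Those are the intersection windows.
The first common window of at least 75 minutes is 09:30-11:00, so the earliest start is 09:30.

09:30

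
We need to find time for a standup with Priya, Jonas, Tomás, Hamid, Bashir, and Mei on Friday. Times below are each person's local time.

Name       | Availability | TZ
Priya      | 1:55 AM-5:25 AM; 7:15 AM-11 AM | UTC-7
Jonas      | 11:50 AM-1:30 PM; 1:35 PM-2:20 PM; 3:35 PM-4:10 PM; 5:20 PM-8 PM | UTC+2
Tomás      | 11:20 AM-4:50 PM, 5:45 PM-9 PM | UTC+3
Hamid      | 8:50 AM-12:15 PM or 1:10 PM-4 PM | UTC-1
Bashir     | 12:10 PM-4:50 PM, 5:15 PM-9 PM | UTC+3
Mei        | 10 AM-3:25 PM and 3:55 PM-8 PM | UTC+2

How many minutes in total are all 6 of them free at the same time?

245

Priya in UTC: 08:55-12:25, 14:15-18:00 (add 7h to convert from UTC-7).
Jonas in UTC: 09:50-11:30, 11:35-12:20, 13:35-14:10, 15:20-18:00 (subtract 2h to convert from UTC+2).
Tomás in UTC: 08:20-13:50, 14:45-18:00 (subtract 3h to convert from UTC+3).
Hamid in UTC: 09:50-13:15, 14:10-17:00 (add 1h to convert from UTC-1).
Bashir in UTC: 09:10-13:50, 14:15-18:00 (subtract 3h to convert from UTC+3).
Mei in UTC: 08:00-13:25, 13:55-18:00 (subtract 2h to convert from UTC+2).
Priya ∩ Jonas: 09:50-11:30, 11:35-12:20, 15:20-18:00.
Priya ∩ Jonas ∩ Tomás: 09:50-11:30, 11:35-12:20, 15:20-18:00.
Priya ∩ Jonas ∩ Tomás ∩ Hamid: 09:50-11:30, 11:35-12:20, 15:20-17:00.
Priya ∩ Jonas ∩ Tomás ∩ Hamid ∩ Bashir: 09:50-11:30, 11:35-12:20, 15:20-17:00.
Priya ∩ Jonas ∩ Tomás ∩ Hamid ∩ Bashir ∩ Mei: 09:50-11:30, 11:35-12:20, 15:20-17:00.
Summing the common windows: 100 + 45 + 100 = 245 minutes.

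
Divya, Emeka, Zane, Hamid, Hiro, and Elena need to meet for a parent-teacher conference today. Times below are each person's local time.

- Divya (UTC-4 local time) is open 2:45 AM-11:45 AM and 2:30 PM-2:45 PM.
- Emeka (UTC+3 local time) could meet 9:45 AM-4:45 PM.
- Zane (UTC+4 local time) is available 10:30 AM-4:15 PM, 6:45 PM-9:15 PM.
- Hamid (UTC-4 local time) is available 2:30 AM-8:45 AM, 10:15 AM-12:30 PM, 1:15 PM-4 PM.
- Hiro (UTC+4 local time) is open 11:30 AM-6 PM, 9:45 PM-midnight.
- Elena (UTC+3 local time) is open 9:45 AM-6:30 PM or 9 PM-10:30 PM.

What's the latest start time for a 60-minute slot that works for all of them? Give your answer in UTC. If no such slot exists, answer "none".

Divya in UTC: 06:45-15:45, 18:30-18:45 (add 4h to convert from UTC-4).
Emeka in UTC: 06:45-13:45 (subtract 3h to convert from UTC+3).
Zane in UTC: 06:30-12:15, 14:45-17:15 (subtract 4h to convert from UTC+4).
Hamid in UTC: 06:30-12:45, 14:15-16:30, 17:15-20:00 (add 4h to convert from UTC-4).
Hiro in UTC: 07:30-14:00, 17:45-20:00 (subtract 4h to convert from UTC+4).
Elena in UTC: 06:45-15:30, 18:00-19:30 (subtract 3h to convert from UTC+3).
Divya ∩ Emeka: 06:45-13:45.
Divya ∩ Emeka ∩ Zane: 06:45-12:15.
Divya ∩ Emeka ∩ Zane ∩ Hamid: 06:45-12:15.
Divya ∩ Emeka ∩ Zane ∩ Hamid ∩ Hiro: 07:30-12:15.
Divya ∩ Emeka ∩ Zane ∩ Hamid ∩ Hiro ∩ Elena: 07:30-12:15.
The last common window of at least 60 minutes is 07:30-12:15; a 60-minute meeting can start as late as 11:15 and still end by 12:15.

11:15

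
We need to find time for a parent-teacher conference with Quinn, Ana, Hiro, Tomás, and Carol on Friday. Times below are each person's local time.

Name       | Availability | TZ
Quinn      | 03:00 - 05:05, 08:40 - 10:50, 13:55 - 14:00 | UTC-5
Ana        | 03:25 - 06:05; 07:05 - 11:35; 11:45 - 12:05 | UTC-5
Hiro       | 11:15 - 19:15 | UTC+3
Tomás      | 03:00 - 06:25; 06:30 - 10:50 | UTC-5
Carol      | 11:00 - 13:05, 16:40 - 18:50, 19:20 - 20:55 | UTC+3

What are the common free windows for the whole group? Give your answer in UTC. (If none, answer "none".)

Quinn in UTC: 08:00-10:05, 13:40-15:50, 18:55-19:00 (add 5h to convert from UTC-5).
Ana in UTC: 08:25-11:05, 12:05-16:35, 16:45-17:05 (add 5h to convert from UTC-5).
Hiro in UTC: 08:15-16:15 (subtract 3h to convert from UTC+3).
Tomás in UTC: 08:00-11:25, 11:30-15:50 (add 5h to convert from UTC-5).
Carol in UTC: 08:00-10:05, 13:40-15:50, 16:20-17:55 (subtract 3h to convert from UTC+3).
Quinn ∩ Ana: 08:25-10:05, 13:40-15:50.
Quinn ∩ Ana ∩ Hiro: 08:25-10:05, 13:40-15:50.
Quinn ∩ Ana ∩ Hiro ∩ Tomás: 08:25-10:05, 13:40-15:50.
Quinn ∩ Ana ∩ Hiro ∩ Tomás ∩ Carol: 08:25-10:05, 13:40-15:50.
Those are the intersection windows.

08:25-10:05, 13:40-15:50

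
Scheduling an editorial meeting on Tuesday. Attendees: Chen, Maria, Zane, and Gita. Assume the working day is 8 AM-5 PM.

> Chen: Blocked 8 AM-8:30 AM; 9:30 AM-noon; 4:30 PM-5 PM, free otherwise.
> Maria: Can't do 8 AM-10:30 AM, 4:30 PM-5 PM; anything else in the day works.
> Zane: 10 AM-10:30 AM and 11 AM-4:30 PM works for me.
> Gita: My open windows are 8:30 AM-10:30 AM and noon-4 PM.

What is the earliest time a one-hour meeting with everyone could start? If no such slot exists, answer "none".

Chen free: 08:30-09:30, 12:00-16:30 (invert busy blocks within the working day).
Maria free: 10:30-16:30 (invert busy blocks within the working day).
Zane free: 10:00-10:30, 11:00-16:30.
Gita free: 08:30-10:30, 12:00-16:00.
Chen ∩ Maria: 12:00-16:30.
Chen ∩ Maria ∩ Zane: 12:00-16:30.
Chen ∩ Maria ∩ Zane ∩ Gita: 12:00-16:00.
The first common window of at least 60 minutes is 12:00-16:00, so the earliest start is 12:00.

12:00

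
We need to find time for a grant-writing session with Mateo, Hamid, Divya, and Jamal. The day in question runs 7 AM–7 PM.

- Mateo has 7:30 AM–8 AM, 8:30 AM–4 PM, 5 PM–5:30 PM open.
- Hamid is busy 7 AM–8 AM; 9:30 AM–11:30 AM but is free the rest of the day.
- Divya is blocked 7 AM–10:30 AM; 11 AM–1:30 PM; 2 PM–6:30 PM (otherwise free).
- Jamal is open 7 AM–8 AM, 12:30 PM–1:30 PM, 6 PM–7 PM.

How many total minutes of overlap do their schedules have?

Mateo free: 07:30-08:00, 08:30-16:00, 17:00-17:30.
Hamid free: 08:00-09:30, 11:30-19:00 (invert busy blocks within the working day).
Divya free: 10:30-11:00, 13:30-14:00, 18:30-19:00 (invert busy blocks within the working day).
Jamal free: 07:00-08:00, 12:30-13:30, 18:00-19:00.
Mateo ∩ Hamid: 08:30-09:30, 11:30-16:00, 17:00-17:30.
Mateo ∩ Hamid ∩ Divya: 13:30-14:00.
Mateo ∩ Hamid ∩ Divya ∩ Jamal: ∅.
There is no time when everyone is free.
There is no common window, so the total is 0 minutes.

0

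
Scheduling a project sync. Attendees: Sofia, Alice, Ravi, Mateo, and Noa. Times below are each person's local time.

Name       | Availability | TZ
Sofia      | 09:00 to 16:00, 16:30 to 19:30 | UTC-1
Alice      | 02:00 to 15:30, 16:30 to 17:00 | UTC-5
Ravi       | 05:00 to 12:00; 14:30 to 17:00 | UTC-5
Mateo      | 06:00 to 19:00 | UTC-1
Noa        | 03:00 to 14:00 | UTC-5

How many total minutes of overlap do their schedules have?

420

Sofia in UTC: 10:00-17:00, 17:30-20:30 (add 1h to convert from UTC-1).
Alice in UTC: 07:00-20:30, 21:30-22:00 (add 5h to convert from UTC-5).
Ravi in UTC: 10:00-17:00, 19:30-22:00 (add 5h to convert from UTC-5).
Mateo in UTC: 07:00-20:00 (add 1h to convert from UTC-1).
Noa in UTC: 08:00-19:00 (add 5h to convert from UTC-5).
Sofia ∩ Alice: 10:00-17:00, 17:30-20:30.
Sofia ∩ Alice ∩ Ravi: 10:00-17:00, 19:30-20:30.
Sofia ∩ Alice ∩ Ravi ∩ Mateo: 10:00-17:00, 19:30-20:00.
Sofia ∩ Alice ∩ Ravi ∩ Mateo ∩ Noa: 10:00-17:00.
That's a single block of 420 minutes.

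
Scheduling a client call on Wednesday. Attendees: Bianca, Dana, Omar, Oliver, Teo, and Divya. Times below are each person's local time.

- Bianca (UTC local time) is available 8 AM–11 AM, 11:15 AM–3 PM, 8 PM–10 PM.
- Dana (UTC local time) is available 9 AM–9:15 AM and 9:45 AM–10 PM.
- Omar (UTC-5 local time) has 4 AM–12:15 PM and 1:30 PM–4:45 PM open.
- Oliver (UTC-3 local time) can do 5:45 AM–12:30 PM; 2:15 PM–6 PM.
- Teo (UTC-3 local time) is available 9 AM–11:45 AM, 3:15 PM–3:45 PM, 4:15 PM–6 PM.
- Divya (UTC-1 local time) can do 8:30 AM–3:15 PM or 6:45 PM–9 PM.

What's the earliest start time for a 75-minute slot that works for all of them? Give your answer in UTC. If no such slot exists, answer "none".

12:00

Bianca in UTC: 08:00-11:00, 11:15-15:00, 20:00-22:00.
Dana in UTC: 09:00-09:15, 09:45-22:00.
Omar in UTC: 09:00-17:15, 18:30-21:45 (add 5h to convert from UTC-5).
Oliver in UTC: 08:45-15:30, 17:15-21:00 (add 3h to convert from UTC-3).
Teo in UTC: 12:00-14:45, 18:15-18:45, 19:15-21:00 (add 3h to convert from UTC-3).
Divya in UTC: 09:30-16:15, 19:45-22:00 (add 1h to convert from UTC-1).
Bianca ∩ Dana: 09:00-09:15, 09:45-11:00, 11:15-15:00, 20:00-22:00.
Bianca ∩ Dana ∩ Omar: 09:00-09:15, 09:45-11:00, 11:15-15:00, 20:00-21:45.
Bianca ∩ Dana ∩ Omar ∩ Oliver: 09:00-09:15, 09:45-11:00, 11:15-15:00, 20:00-21:00.
Bianca ∩ Dana ∩ Omar ∩ Oliver ∩ Teo: 12:00-14:45, 20:00-21:00.
Bianca ∩ Dana ∩ Omar ∩ Oliver ∩ Teo ∩ Divya: 12:00-14:45, 20:00-21:00.
The first common window of at least 75 minutes is 12:00-14:45, so the earliest start is 12:00.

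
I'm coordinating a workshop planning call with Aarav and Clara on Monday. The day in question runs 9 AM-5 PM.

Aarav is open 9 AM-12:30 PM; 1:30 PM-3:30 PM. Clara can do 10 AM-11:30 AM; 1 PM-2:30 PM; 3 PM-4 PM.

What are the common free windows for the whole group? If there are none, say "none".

Aarav ∩ Clara: 10:00-11:30, 13:30-14:30, 15:00-15:30.
Those are the intersection windows.

10:00-11:30, 13:30-14:30, 15:00-15:30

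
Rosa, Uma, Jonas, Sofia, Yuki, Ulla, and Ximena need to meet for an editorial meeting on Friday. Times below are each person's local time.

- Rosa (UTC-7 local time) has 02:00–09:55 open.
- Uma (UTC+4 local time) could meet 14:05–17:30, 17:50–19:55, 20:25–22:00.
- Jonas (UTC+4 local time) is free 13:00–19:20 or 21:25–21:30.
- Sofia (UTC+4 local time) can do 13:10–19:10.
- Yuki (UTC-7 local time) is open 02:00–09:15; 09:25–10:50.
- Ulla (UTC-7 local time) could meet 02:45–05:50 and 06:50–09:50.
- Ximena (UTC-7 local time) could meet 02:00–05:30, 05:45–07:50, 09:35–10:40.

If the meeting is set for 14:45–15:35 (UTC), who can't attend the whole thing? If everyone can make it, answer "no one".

Jonas, Sofia, Ximena

Rosa in UTC: 09:00-16:55 (add 7h to convert from UTC-7).
Uma in UTC: 10:05-13:30, 13:50-15:55, 16:25-18:00 (subtract 4h to convert from UTC+4).
Jonas in UTC: 09:00-15:20, 17:25-17:30 (subtract 4h to convert from UTC+4).
Sofia in UTC: 09:10-15:10 (subtract 4h to convert from UTC+4).
Yuki in UTC: 09:00-16:15, 16:25-17:50 (add 7h to convert from UTC-7).
Ulla in UTC: 09:45-12:50, 13:50-16:50 (add 7h to convert from UTC-7).
Ximena in UTC: 09:00-12:30, 12:45-14:50, 16:35-17:40 (add 7h to convert from UTC-7).
Rosa: free for 14:45-15:35. Uma: free for 14:45-15:35. Jonas: not fully free for 14:45-15:35. Sofia: not fully free for 14:45-15:35. Yuki: free for 14:45-15:35. Ulla: free for 14:45-15:35. Ximena: not fully free for 14:45-15:35.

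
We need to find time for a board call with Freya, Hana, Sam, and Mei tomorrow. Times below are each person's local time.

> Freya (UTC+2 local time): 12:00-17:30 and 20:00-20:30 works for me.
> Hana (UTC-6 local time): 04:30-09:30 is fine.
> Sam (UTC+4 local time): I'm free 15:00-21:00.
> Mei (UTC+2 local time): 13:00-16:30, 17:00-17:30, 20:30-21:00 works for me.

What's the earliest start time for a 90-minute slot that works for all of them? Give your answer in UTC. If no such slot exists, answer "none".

Freya in UTC: 10:00-15:30, 18:00-18:30 (subtract 2h to convert from UTC+2).
Hana in UTC: 10:30-15:30 (add 6h to convert from UTC-6).
Sam in UTC: 11:00-17:00 (subtract 4h to convert from UTC+4).
Mei in UTC: 11:00-14:30, 15:00-15:30, 18:30-19:00 (subtract 2h to convert from UTC+2).
Freya ∩ Hana: 10:30-15:30.
Freya ∩ Hana ∩ Sam: 11:00-15:30.
Freya ∩ Hana ∩ Sam ∩ Mei: 11:00-14:30, 15:00-15:30.
Those are the intersection windows.
The first common window of at least 90 minutes is 11:00-14:30, so the earliest start is 11:00.

11:00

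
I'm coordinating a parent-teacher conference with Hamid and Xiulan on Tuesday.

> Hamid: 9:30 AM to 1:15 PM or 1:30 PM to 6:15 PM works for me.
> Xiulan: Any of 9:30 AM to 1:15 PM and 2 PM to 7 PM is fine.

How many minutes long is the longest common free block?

Hamid ∩ Xiulan: 09:30-13:15, 14:00-18:15.
Those are the intersection windows.
The longest is 14:00-18:15 at 255 minutes.

255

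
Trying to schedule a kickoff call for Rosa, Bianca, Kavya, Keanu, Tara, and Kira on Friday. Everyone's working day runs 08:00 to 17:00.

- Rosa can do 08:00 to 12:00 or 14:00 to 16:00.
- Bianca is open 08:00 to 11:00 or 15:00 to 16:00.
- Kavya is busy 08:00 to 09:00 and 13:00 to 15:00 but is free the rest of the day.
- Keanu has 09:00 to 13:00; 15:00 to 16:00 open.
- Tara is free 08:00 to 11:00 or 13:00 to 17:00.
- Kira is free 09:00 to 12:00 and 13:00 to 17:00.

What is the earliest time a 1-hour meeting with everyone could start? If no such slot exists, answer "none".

Rosa free: 08:00-12:00, 14:00-16:00.
Bianca free: 08:00-11:00, 15:00-16:00.
Kavya free: 09:00-13:00, 15:00-17:00 (invert busy blocks within the working day).
Keanu free: 09:00-13:00, 15:00-16:00.
Tara free: 08:00-11:00, 13:00-17:00.
Kira free: 09:00-12:00, 13:00-17:00.
Rosa ∩ Bianca: 08:00-11:00, 15:00-16:00.
Rosa ∩ Bianca ∩ Kavya: 09:00-11:00, 15:00-16:00.
Rosa ∩ Bianca ∩ Kavya ∩ Keanu: 09:00-11:00, 15:00-16:00.
Rosa ∩ Bianca ∩ Kavya ∩ Keanu ∩ Tara: 09:00-11:00, 15:00-16:00.
Rosa ∩ Bianca ∩ Kavya ∩ Keanu ∩ Tara ∩ Kira: 09:00-11:00, 15:00-16:00.
So the common availability across everyone is 09:00-11:00, 15:00-16:00.
The first common window of at least 60 minutes is 09:00-11:00, so the earliest start is 09:00.

09:00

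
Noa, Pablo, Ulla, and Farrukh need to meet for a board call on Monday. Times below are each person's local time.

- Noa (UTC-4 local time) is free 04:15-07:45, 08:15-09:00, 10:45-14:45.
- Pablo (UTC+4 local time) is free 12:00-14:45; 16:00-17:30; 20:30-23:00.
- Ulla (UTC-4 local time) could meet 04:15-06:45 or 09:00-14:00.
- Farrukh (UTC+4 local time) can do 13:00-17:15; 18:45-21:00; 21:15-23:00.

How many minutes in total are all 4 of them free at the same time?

Noa in UTC: 08:15-11:45, 12:15-13:00, 14:45-18:45 (add 4h to convert from UTC-4).
Pablo in UTC: 08:00-10:45, 12:00-13:30, 16:30-19:00 (subtract 4h to convert from UTC+4).
Ulla in UTC: 08:15-10:45, 13:00-18:00 (add 4h to convert from UTC-4).
Farrukh in UTC: 09:00-13:15, 14:45-17:00, 17:15-19:00 (subtract 4h to convert from UTC+4).
Noa ∩ Pablo: 08:15-10:45, 12:15-13:00, 16:30-18:45.
Noa ∩ Pablo ∩ Ulla: 08:15-10:45, 16:30-18:00.
Noa ∩ Pablo ∩ Ulla ∩ Farrukh: 09:00-10:45, 16:30-17:00, 17:15-18:00.
So the common availability across everyone is 09:00-10:45, 16:30-17:00, 17:15-18:00.
Summing the common windows: 105 + 30 + 45 = 180 minutes.

180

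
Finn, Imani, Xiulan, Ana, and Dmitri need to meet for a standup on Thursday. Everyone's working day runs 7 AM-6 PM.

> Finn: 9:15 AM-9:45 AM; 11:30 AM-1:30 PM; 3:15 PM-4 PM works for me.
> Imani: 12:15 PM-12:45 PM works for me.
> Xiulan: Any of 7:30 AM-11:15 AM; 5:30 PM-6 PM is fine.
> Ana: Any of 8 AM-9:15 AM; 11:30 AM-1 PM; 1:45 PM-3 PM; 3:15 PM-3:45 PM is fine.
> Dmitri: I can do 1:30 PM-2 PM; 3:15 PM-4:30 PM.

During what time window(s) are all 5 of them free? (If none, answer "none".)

Finn ∩ Imani: 12:15-12:45.
Finn ∩ Imani ∩ Xiulan: ∅.
Finn ∩ Imani ∩ Xiulan ∩ Ana: ∅.
Finn ∩ Imani ∩ Xiulan ∩ Ana ∩ Dmitri: ∅.
There is no time when everyone is free.

none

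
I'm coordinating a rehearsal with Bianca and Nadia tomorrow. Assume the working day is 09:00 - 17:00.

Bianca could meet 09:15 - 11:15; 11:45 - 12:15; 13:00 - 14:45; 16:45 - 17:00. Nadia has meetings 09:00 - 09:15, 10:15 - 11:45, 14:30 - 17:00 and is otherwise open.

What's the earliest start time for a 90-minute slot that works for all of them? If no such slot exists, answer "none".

13:00

Bianca free: 09:15-11:15, 11:45-12:15, 13:00-14:45, 16:45-17:00.
Nadia free: 09:15-10:15, 11:45-14:30 (invert busy blocks within the working day).
Bianca ∩ Nadia: 09:15-10:15, 11:45-12:15, 13:00-14:30.
The first common window of at least 90 minutes is 13:00-14:30, so the earliest start is 13:00.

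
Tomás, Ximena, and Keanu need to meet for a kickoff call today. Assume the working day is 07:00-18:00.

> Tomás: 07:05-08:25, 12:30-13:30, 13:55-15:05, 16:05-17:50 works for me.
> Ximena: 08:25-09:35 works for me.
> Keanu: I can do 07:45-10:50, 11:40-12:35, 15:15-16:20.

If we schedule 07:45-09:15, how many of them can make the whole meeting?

1

Keanu can make the full 07:45-09:15 slot — that's 1.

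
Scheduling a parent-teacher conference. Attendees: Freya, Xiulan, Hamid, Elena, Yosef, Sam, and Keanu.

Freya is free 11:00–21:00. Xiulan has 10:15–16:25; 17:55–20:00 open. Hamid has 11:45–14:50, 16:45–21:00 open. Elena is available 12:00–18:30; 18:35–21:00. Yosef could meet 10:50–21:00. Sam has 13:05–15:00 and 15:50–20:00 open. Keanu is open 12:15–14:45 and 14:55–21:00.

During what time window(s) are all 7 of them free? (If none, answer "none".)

Freya ∩ Xiulan: 11:00-16:25, 17:55-20:00.
Freya ∩ Xiulan ∩ Hamid: 11:45-14:50, 17:55-20:00.
Freya ∩ Xiulan ∩ Hamid ∩ Elena: 12:00-14:50, 17:55-18:30, 18:35-20:00.
Freya ∩ Xiulan ∩ Hamid ∩ Elena ∩ Yosef: 12:00-14:50, 17:55-18:30, 18:35-20:00.
Freya ∩ Xiulan ∩ Hamid ∩ Elena ∩ Yosef ∩ Sam: 13:05-14:50, 17:55-18:30, 18:35-20:00.
Freya ∩ Xiulan ∩ Hamid ∩ Elena ∩ Yosef ∩ Sam ∩ Keanu: 13:05-14:45, 17:55-18:30, 18:35-20:00.

13:05-14:45, 17:55-18:30, 18:35-20:00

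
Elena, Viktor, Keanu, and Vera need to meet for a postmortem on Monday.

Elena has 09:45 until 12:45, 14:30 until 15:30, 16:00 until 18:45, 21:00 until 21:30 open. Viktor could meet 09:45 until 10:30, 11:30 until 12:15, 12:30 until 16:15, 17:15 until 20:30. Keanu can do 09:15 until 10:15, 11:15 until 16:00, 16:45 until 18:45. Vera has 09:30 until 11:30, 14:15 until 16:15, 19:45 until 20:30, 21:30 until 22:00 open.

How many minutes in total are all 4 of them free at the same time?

90

Elena ∩ Viktor: 09:45-10:30, 11:30-12:15, 12:30-12:45, 14:30-15:30, 16:00-16:15, 17:15-18:45.
Elena ∩ Viktor ∩ Keanu: 09:45-10:15, 11:30-12:15, 12:30-12:45, 14:30-15:30, 17:15-18:45.
Elena ∩ Viktor ∩ Keanu ∩ Vera: 09:45-10:15, 14:30-15:30.
So the common availability across everyone is 09:45-10:15, 14:30-15:30.
Summing the common windows: 30 + 60 = 90 minutes.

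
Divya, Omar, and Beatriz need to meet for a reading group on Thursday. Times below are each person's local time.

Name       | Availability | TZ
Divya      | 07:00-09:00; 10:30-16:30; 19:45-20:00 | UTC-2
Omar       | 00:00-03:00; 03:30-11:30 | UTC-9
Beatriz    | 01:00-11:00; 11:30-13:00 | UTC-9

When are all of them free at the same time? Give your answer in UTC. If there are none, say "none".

10:00-11:00, 12:30-18:30

Divya in UTC: 09:00-11:00, 12:30-18:30, 21:45-22:00 (add 2h to convert from UTC-2).
Omar in UTC: 09:00-12:00, 12:30-20:30 (add 9h to convert from UTC-9).
Beatriz in UTC: 10:00-20:00, 20:30-22:00 (add 9h to convert from UTC-9).
Divya ∩ Omar: 09:00-11:00, 12:30-18:30.
Divya ∩ Omar ∩ Beatriz: 10:00-11:00, 12:30-18:30.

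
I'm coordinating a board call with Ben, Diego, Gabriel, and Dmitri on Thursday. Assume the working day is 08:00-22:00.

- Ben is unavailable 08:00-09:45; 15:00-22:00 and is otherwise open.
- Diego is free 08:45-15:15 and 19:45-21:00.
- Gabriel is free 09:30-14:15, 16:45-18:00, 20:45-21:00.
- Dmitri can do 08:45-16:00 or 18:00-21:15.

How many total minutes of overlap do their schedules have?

Ben free: 09:45-15:00 (invert busy blocks within the working day).
Diego free: 08:45-15:15, 19:45-21:00.
Gabriel free: 09:30-14:15, 16:45-18:00, 20:45-21:00.
Dmitri free: 08:45-16:00, 18:00-21:15.
Ben ∩ Diego: 09:45-15:00.
Ben ∩ Diego ∩ Gabriel: 09:45-14:15.
Ben ∩ Diego ∩ Gabriel ∩ Dmitri: 09:45-14:15.
That's a single block of 270 minutes.

270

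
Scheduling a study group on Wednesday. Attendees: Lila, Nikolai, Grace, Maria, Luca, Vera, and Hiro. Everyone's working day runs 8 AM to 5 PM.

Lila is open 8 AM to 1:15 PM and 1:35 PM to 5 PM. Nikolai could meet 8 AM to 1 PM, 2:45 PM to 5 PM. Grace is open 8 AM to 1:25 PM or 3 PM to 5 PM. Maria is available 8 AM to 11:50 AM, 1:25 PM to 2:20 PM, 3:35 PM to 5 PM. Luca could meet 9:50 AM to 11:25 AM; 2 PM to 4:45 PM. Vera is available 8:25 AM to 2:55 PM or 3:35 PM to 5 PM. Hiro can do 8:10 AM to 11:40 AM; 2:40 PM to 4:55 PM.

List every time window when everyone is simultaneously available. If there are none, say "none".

09:50-11:25, 15:35-16:45

Lila ∩ Nikolai: 08:00-13:00, 14:45-17:00.
Lila ∩ Nikolai ∩ Grace: 08:00-13:00, 15:00-17:00.
Lila ∩ Nikolai ∩ Grace ∩ Maria: 08:00-11:50, 15:35-17:00.
Lila ∩ Nikolai ∩ Grace ∩ Maria ∩ Luca: 09:50-11:25, 15:35-16:45.
Lila ∩ Nikolai ∩ Grace ∩ Maria ∩ Luca ∩ Vera: 09:50-11:25, 15:35-16:45.
Lila ∩ Nikolai ∩ Grace ∩ Maria ∩ Luca ∩ Vera ∩ Hiro: 09:50-11:25, 15:35-16:45.
Those are the intersection windows.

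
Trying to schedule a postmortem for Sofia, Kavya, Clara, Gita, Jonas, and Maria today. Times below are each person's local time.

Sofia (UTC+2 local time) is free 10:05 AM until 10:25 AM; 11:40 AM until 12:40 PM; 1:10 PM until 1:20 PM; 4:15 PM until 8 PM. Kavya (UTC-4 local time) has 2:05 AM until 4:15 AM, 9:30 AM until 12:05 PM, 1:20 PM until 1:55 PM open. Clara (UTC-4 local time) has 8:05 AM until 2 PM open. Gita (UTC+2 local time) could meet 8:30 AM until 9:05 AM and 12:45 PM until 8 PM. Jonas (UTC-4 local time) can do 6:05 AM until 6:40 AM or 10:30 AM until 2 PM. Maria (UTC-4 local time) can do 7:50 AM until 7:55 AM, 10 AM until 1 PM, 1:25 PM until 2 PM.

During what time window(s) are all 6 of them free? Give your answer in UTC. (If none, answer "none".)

Sofia in UTC: 08:05-08:25, 09:40-10:40, 11:10-11:20, 14:15-18:00 (subtract 2h to convert from UTC+2).
Kavya in UTC: 06:05-08:15, 13:30-16:05, 17:20-17:55 (add 4h to convert from UTC-4).
Clara in UTC: 12:05-18:00 (add 4h to convert from UTC-4).
Gita in UTC: 06:30-07:05, 10:45-18:00 (subtract 2h to convert from UTC+2).
Jonas in UTC: 10:05-10:40, 14:30-18:00 (add 4h to convert from UTC-4).
Maria in UTC: 11:50-11:55, 14:00-17:00, 17:25-18:00 (add 4h to convert from UTC-4).
Sofia ∩ Kavya: 08:05-08:15, 14:15-16:05, 17:20-17:55.
Sofia ∩ Kavya ∩ Clara: 14:15-16:05, 17:20-17:55.
Sofia ∩ Kavya ∩ Clara ∩ Gita: 14:15-16:05, 17:20-17:55.
Sofia ∩ Kavya ∩ Clara ∩ Gita ∩ Jonas: 14:30-16:05, 17:20-17:55.
Sofia ∩ Kavya ∩ Clara ∩ Gita ∩ Jonas ∩ Maria: 14:30-16:05, 17:25-17:55.

14:30-16:05, 17:25-17:55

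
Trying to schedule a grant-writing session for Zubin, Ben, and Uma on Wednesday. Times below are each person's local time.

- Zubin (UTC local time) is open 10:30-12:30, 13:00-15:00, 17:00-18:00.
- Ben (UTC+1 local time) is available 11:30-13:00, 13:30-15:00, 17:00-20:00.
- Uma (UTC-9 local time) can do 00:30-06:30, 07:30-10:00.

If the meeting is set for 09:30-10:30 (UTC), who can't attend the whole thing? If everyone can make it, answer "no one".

Zubin in UTC: 10:30-12:30, 13:00-15:00, 17:00-18:00.
Ben in UTC: 10:30-12:00, 12:30-14:00, 16:00-19:00 (subtract 1h to convert from UTC+1).
Uma in UTC: 09:30-15:30, 16:30-19:00 (add 9h to convert from UTC-9).
Zubin: not fully free for 09:30-10:30. Ben: not fully free for 09:30-10:30. Uma: free for 09:30-10:30.

Ben, Zubin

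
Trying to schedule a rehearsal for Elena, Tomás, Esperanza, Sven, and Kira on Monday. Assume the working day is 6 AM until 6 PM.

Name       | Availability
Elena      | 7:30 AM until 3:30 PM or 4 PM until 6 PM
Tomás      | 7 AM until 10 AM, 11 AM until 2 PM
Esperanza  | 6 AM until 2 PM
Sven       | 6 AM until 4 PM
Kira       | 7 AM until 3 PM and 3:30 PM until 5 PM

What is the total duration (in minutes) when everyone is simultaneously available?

Elena ∩ Tomás: 07:30-10:00, 11:00-14:00.
Elena ∩ Tomás ∩ Esperanza: 07:30-10:00, 11:00-14:00.
Elena ∩ Tomás ∩ Esperanza ∩ Sven: 07:30-10:00, 11:00-14:00.
Elena ∩ Tomás ∩ Esperanza ∩ Sven ∩ Kira: 07:30-10:00, 11:00-14:00.
Those are the intersection windows.
Summing the common windows: 150 + 180 = 330 minutes.

330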